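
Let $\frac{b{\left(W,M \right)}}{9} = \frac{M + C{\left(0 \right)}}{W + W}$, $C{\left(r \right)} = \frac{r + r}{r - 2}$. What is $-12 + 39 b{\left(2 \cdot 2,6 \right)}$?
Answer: $\frac{1005}{4} \approx 251.25$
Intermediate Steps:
$C{\left(r \right)} = \frac{2 r}{-2 + r}$
$b{\left(W,M \right)} = \frac{9 M}{2 W}$ ($b{\left(W,M \right)} = 9 \frac{M + 2 \cdot 0 \frac{1}{-2 + 0}}{W + W} = 9 \frac{M + 2 \cdot 0 \frac{1}{-2}}{2 W} = 9 \left(M + 2 \cdot 0 \left(- \frac{1}{2}\right)\right) \frac{1}{2 W} = 9 \left(M + 0\right) \frac{1}{2 W} = 9 M \frac{1}{2 W} = 9 \frac{M}{2 W} = \frac{9 M}{2 W}$)
$-12 + 39 b{\left(2 \cdot 2,6 \right)} = -12 + 39 \cdot \frac{9}{2} \cdot 6 \frac{1}{2 \cdot 2} = -12 + 39 \cdot \frac{9}{2} \cdot 6 \cdot \frac{1}{4} = -12 + 39 \cdot \frac{27}{4} = -12 + \frac{1053}{4} = \frac{1005}{4}$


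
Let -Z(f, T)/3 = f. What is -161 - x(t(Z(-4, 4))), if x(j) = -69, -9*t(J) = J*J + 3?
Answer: -92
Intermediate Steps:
Z(f, T) = -3*f
t(J) = -⅓ - J²/9 (t(J) = -(J*J + 3)/9 = -(J² + 3)/9 = -(3 + J²)/9 = -⅓ - J²/9)
-161 - x(t(Z(-4, 4))) = -161 - 1*(-69) = -161 + 69 = -92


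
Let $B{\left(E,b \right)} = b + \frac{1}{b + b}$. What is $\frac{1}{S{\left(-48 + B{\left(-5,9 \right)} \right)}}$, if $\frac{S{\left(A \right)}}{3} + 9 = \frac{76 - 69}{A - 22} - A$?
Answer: $\frac{6582}{589015} \approx 0.011175$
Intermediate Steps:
$B{\left(E,b \right)} = b + \frac{1}{2 b}$
$S{\left(A \right)} = -27 - 3 A + \frac{21}{-22 + A}$ ($S{\left(A \right)} = -27 + 3 \left(\frac{76 - 69}{A - 22} - A\right) = -27 + 3 \left(\frac{7}{-22 + A} - A\right) = -27 + 3 \left(- A + \frac{7}{-22 + A}\right) = -27 - \left(- \frac{21}{-22 + A} + 3 A\right) = -27 - 3 A + \frac{21}{-22 + A}$)
$\frac{1}{S{\left(-48 + B{\left(-5,9 \right)} \right)}} = \frac{1}{3 \frac{1}{-22 - \left(39 - \frac{1}{18}\right)} \left(205 - \left(-48 + \left(9 + \frac{1}{2 \cdot 9}\right)\right)^{2} + 13 \left(-48 + \left(9 + \frac{1}{2 \cdot 9}\right)\right)\right)} = \frac{1}{3 \frac{1}{-22 + \left(-48 + \left(9 + \frac{1}{2} \cdot \frac{1}{9}\right)\right)} \left(205 - \left(-48 + \left(9 + \frac{1}{2} \cdot \frac{1}{9}\right)\right)^{2} + 13 \left(-48 + \left(9 + \frac{1}{2} \cdot \frac{1}{9}\right)\right)\right)} = \frac{1}{3 \frac{1}{-22 + \left(-48 + \left(9 + \frac{1}{18}\right)\right)} \left(205 - \left(-48 + \left(9 + \frac{1}{18}\right)\right)^{2} + 13 \left(-48 + \left(9 + \frac{1}{18}\right)\right)\right)} = \frac{1}{3 \frac{1}{-22 + \left(-48 + \frac{163}{18}\right)} \left(205 - \left(-48 + \frac{163}{18}\right)^{2} + 13 \left(-48 + \frac{163}{18}\right)\right)} = \frac{1}{3 \frac{1}{-22 - \frac{701}{18}} \left(205 - \left(- \frac{701}{18}\right)^{2} + 13 \left(- \frac{701}{18}\right)\right)} = \frac{1}{3 \frac{1}{- \frac{1097}{18}} \left(205 - \frac{491401}{324} - \frac{9113}{18}\right)} = \frac{1}{3 \left(- \frac{18}{1097}\right) \left(205 - \frac{491401}{324} - \frac{9113}{18}\right)} = \frac{1}{3 \left(- \frac{18}{1097}\right) \left(- \frac{589015}{324}\right)} = \frac{1}{\frac{589015}{6582}} = \frac{6582}{589015}$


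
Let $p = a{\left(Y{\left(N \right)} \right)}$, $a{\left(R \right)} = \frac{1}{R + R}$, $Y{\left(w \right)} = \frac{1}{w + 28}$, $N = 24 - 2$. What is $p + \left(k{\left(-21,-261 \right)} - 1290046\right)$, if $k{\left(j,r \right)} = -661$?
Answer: $-1290682$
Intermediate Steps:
$N = 22$
$Y{\left(w \right)} = \frac{1}{28 + w}$
$a{\left(R \right)} = \frac{1}{2 R}$
$p = 25$ ($p = \frac{1}{2 \frac{1}{28 + 22}} = \frac{1}{2 \cdot \frac{1}{50}} = \frac{\frac{1}{\frac{1}{50}}}{2} = \frac{1}{2} \cdot 50 = 25$)
$p + \left(k{\left(-21,-261 \right)} - 1290046\right) = 25 - 1290707 = -1290682$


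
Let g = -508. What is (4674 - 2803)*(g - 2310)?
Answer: -5272478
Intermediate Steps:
(4674 - 2803)*(g - 2310) = (4674 - 2803)*(-508 - 2310) = 1871*(-2818) = -5272478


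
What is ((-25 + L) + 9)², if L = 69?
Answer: 2809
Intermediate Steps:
((-25 + L) + 9)² = ((-25 + 69) + 9)² = (44 + 9)² = 53² = 2809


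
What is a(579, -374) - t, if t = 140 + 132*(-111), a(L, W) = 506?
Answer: 15018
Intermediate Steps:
t = -14512 (t = 140 - 14652 = -14512)
a(579, -374) - t = 506 - 1*(-14512) = 506 + 14512 = 15018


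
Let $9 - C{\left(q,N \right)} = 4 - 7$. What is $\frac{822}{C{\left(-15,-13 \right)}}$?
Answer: $\frac{137}{2} \approx 68.5$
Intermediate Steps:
$C{\left(q,N \right)} = 12$ ($C{\left(q,N \right)} = 9 - \left(4 - 7\right) = 9 - -3 = 9 + 3 = 12$)
$\frac{822}{C{\left(-15,-13 \right)}} = \frac{822}{12} = 822 \cdot \frac{1}{12} = \frac{137}{2}$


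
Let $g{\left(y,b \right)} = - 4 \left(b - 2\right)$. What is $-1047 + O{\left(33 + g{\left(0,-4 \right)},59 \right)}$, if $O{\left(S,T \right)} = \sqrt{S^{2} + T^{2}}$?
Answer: $-1047 + \sqrt{6730} \approx -964.96$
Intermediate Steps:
$g{\left(y,b \right)} = 8 - 4 b$ ($g{\left(y,b \right)} = - 4 \left(-2 + b\right) = 8 - 4 b$)
$-1047 + O{\left(33 + g{\left(0,-4 \right)},59 \right)} = -1047 + \sqrt{\left(33 + \left(8 - -16\right)\right)^{2} + 59^{2}} = -1047 + \sqrt{\left(33 + \left(8 + 16\right)\right)^{2} + 3481} = -1047 + \sqrt{\left(33 + 24\right)^{2} + 3481} = -1047 + \sqrt{57^{2} + 3481} = -1047 + \sqrt{3249 + 3481} = -1047 + \sqrt{6730}$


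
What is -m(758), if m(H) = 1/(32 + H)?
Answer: -1/790 ≈ -0.0012658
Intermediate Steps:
-m(758) = -1/(32 + 758) = -1/790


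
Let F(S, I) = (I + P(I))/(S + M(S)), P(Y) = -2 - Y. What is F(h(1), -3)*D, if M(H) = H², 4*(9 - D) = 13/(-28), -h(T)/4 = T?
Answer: -1021/672 ≈ -1.5193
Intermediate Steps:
h(T) = -4*T
D = 1021/112 (D = 9 - 13/(4*(-28)) = 9 - 13*(-1)/(4*28) = 9 - ¼*(-13/28) = 9 + 13/112 = 1021/112 ≈ 9.1161)
F(S, I) = -2/(S + S²) (F(S, I) = (I + (-2 - I))/(S + S²) = -2/(S + S²))
F(h(1), -3)*D = -2/(((-4*1))*(1 - 4*1))*(1021/112) = -2/(-4*(1 - 4))*(1021/112) = -2*(-¼)/(-3)*(1021/112) = -2*(-¼)*(-⅓)*(1021/112) = -⅙*1021/112 = -1021/672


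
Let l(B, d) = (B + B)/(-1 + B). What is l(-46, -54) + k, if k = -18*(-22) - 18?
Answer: 17858/47 ≈ 379.96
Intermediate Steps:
l(B, d) = 2*B/(-1 + B) (l(B, d) = (2*B)/(-1 + B) = 2*B/(-1 + B))
k = 378 (k = 396 - 18 = 378)
l(-46, -54) + k = 2*(-46)/(-1 - 46) + 378 = 2*(-46)/(-47) + 378 = 2*(-46)*(-1/47) + 378 = 92/47 + 378 = 17858/47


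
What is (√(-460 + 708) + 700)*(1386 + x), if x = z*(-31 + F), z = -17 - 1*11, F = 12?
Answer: 1342600 + 3836*√62 ≈ 1.3728e+6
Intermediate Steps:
z = -28 (z = -17 - 11 = -28)
x = 532 (x = -28*(-31 + 12) = -28*(-19) = 532)
(√(-460 + 708) + 700)*(1386 + x) = (√(-460 + 708) + 700)*(1386 + 532) = (√248 + 700)*1918 = (2*√62 + 700)*1918 = (700 + 2*√62)*1918 = 1342600 + 3836*√62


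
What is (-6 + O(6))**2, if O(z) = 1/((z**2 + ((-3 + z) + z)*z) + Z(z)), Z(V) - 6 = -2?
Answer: 316969/8836 ≈ 35.872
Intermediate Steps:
Z(V) = 4 (Z(V) = 6 - 2 = 4)
O(z) = 1/(4 + z**2 + z*(-3 + 2*z)) (O(z) = 1/((z**2 + ((-3 + z) + z)*z) + 4) = 1/((z**2 + (-3 + 2*z)*z) + 4) = 1/((z**2 + z*(-3 + 2*z)) + 4) = 1/(4 + z**2 + z*(-3 + 2*z)))
(-6 + O(6))**2 = (-6 + 1/(4 - 3*6 + 3*6**2))**2 = (-6 + 1/(4 - 18 + 3*36))**2 = (-6 + 1/(4 - 18 + 108))**2 = (-6 + 1/94)**2 = (-563/94)**2 = 316969/8836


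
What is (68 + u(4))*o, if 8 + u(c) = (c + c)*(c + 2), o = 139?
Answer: 15012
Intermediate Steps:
u(c) = -8 + 2*c*(2 + c) (u(c) = -8 + (c + c)*(c + 2) = -8 + (2*c)*(2 + c) = -8 + 2*c*(2 + c))
(68 + u(4))*o = (68 + (-8 + 2*4² + 4*4))*139 = (68 + (-8 + 2*16 + 16))*139 = (68 + (-8 + 32 + 16))*139 = (68 + 40)*139 = 108*139 = 15012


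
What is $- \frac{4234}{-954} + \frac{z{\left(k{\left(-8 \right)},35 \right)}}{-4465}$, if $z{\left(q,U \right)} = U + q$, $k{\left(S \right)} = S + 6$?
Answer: $\frac{9436664}{2129805} \approx 4.4308$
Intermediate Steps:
$k{\left(S \right)} = 6 + S$
$- \frac{4234}{-954} + \frac{z{\left(k{\left(-8 \right)},35 \right)}}{-4465} = - \frac{4234}{-954} + \frac{35 + \left(6 - 8\right)}{-4465} = \left(-4234\right) \left(- \frac{1}{954}\right) + \left(35 - 2\right) \left(- \frac{1}{4465}\right) = \frac{2117}{477} + 33 \left(- \frac{1}{4465}\right) = \frac{2117}{477} - \frac{33}{4465} = \frac{9436664}{2129805}$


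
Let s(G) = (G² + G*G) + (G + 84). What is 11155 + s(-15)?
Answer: 11674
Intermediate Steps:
s(G) = 84 + G + 2*G² (s(G) = (G² + G²) + (84 + G) = 2*G² + (84 + G) = 84 + G + 2*G²)
11155 + s(-15) = 11155 + (84 - 15 + 2*(-15)²) = 11155 + (84 - 15 + 2*225) = 11155 + (84 - 15 + 450) = 11155 + 519 = 11674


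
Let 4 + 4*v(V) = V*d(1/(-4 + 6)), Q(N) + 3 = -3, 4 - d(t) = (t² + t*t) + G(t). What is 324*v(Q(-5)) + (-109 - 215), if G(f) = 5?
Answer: 81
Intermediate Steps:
d(t) = -1 - 2*t² (d(t) = 4 - ((t² + t*t) + 5) = 4 - ((t² + t²) + 5) = 4 - (2*t² + 5) = 4 - (5 + 2*t²) = 4 + (-5 - 2*t²) = -1 - 2*t²)
Q(N) = -6 (Q(N) = -3 - 3 = -6)
v(V) = -1 - 3*V/8 (v(V) = -1 + (V*(-1 - 2/(-4 + 6)²))/4 = -1 + (V*(-1 - 2*(1/2)²))/4 = -1 + (V*(-1 - 2*(½)²))/4 = -1 + (V*(-1 - 2*¼))/4 = -1 + (V*(-1 - ½))/4 = -1 + (V*(-3/2))/4 = -1 + (-3*V/2)/4 = -1 - 3*V/8)
324*v(Q(-5)) + (-109 - 215) = 324*(-1 - 3/8*(-6)) + (-109 - 215) = 324*(-1 + 9/4) - 324 = 324*(5/4) - 324 = 405 - 324 = 81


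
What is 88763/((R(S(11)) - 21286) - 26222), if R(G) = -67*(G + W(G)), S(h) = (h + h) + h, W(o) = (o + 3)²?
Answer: -88763/136551 ≈ -0.65004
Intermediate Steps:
W(o) = (3 + o)²
S(h) = 3*h (S(h) = 2*h + h = 3*h)
R(G) = -67*G - 67*(3 + G)² (R(G) = -67*(G + (3 + G)²) = -67*G - 67*(3 + G)²)
88763/((R(S(11)) - 21286) - 26222) = 88763/(((-201*11 - 67*(3 + 3*11)²) - 21286) - 26222) = 88763/(((-67*33 - 67*(3 + 33)²) - 21286) - 26222) = 88763/(((-2211 - 67*36²) - 21286) - 26222) = 88763/(((-2211 - 67*1296) - 21286) - 26222) = 88763/(((-2211 - 86832) - 21286) - 26222) = 88763/((-89043 - 21286) - 26222) = 88763/(-110329 - 26222) = 88763/(-136551) = 88763*(-1/136551) = -88763/136551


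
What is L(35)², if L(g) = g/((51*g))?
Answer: 1/2601 ≈ 0.00038447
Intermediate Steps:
L(g) = 1/51 (L(g) = g*(1/(51*g)) = 1/51)
L(35)² = (1/51)² = 1/2601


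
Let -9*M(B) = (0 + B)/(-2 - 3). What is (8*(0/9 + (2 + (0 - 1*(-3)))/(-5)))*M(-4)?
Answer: 32/45 ≈ 0.71111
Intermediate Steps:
M(B) = B/45 (M(B) = -(0 + B)/(9*(-2 - 3)) = -B/(9*(-5)) = -B*(-1)/(9*5) = -(-1)*B/45 = B/45)
(8*(0/9 + (2 + (0 - 1*(-3)))/(-5)))*M(-4) = (8*(0/9 + (2 + (0 - 1*(-3)))/(-5)))*((1/45)*(-4)) = (8*(0*(⅑) + (2 + (0 + 3))*(-⅕)))*(-4/45) = (8*(0 + (2 + 3)*(-⅕)))*(-4/45) = (8*(0 + 5*(-⅕)))*(-4/45) = (8*(0 - 1))*(-4/45) = (8*(-1))*(-4/45) = -8*(-4/45) = 32/45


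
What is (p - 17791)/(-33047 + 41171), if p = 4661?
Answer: -6565/4062 ≈ -1.6162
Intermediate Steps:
(p - 17791)/(-33047 + 41171) = (4661 - 17791)/(-33047 + 41171) = -13130/8124 = -13130*1/8124 = -6565/4062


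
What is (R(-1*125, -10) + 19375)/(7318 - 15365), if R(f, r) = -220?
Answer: -19155/8047 ≈ -2.3804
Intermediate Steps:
(R(-1*125, -10) + 19375)/(7318 - 15365) = (-220 + 19375)/(7318 - 15365) = 19155/(-8047) = 19155*(-1/8047) = -19155/8047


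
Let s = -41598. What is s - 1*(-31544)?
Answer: -10054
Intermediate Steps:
s - 1*(-31544) = -41598 - 1*(-31544) = -41598 + 31544 = -10054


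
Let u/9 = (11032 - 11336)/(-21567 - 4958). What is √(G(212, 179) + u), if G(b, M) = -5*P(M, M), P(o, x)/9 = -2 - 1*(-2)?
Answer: 12*√20159/5305 ≈ 0.32117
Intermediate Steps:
P(o, x) = 0 (P(o, x) = 9*(-2 - 1*(-2)) = 9*(-2 + 2) = 9*0 = 0)
G(b, M) = 0 (G(b, M) = -5*0 = 0)
u = 2736/26525 (u = 9*((11032 - 11336)/(-21567 - 4958)) = 9*(-304/(-26525)) = 9*(-304*(-1/26525)) = 9*(304/26525) = 2736/26525 ≈ 0.10315)
√(G(212, 179) + u) = √(0 + 2736/26525) = √(2736/26525) = 12*√20159/5305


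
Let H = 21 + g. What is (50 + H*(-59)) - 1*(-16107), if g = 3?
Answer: 14741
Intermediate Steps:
H = 24 (H = 21 + 3 = 24)
(50 + H*(-59)) - 1*(-16107) = (50 + 24*(-59)) - 1*(-16107) = (50 - 1416) + 16107 = -1366 + 16107 = 14741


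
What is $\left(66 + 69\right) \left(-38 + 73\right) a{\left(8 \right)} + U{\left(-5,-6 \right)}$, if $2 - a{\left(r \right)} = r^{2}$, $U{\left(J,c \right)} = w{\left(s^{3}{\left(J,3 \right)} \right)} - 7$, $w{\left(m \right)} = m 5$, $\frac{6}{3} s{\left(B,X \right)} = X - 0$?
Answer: $- \frac{2343521}{8} \approx -2.9294 \cdot 10^{5}$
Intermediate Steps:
$s{\left(B,X \right)} = \frac{X}{2}$ ($s{\left(B,X \right)} = \frac{X - 0}{2} = \frac{X + 0}{2} = \frac{X}{2}$)
$w{\left(m \right)} = 5 m$
$U{\left(J,c \right)} = \frac{79}{8}$ ($U{\left(J,c \right)} = 5 \left(\frac{1}{2} \cdot 3\right)^{3} - 7 = 5 \left(\frac{3}{2}\right)^{3} - 7 = 5 \cdot \frac{27}{8} - 7 = \frac{135}{8} - 7 = \frac{79}{8}$)
$a{\left(r \right)} = 2 - r^{2}$
$\left(66 + 69\right) \left(-38 + 73\right) a{\left(8 \right)} + U{\left(-5,-6 \right)} = \left(66 + 69\right) \left(-38 + 73\right) \left(2 - 8^{2}\right) + \frac{79}{8} = 135 \cdot 35 \left(2 - 64\right) + \frac{79}{8} = 4725 \left(2 - 64\right) + \frac{79}{8} = 4725 \left(-62\right) + \frac{79}{8} = -292950 + \frac{79}{8} = - \frac{2343521}{8}$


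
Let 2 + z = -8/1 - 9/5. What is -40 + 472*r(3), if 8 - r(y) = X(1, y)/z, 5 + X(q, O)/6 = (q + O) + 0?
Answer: 3496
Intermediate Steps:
X(q, O) = -30 + 6*O + 6*q (X(q, O) = -30 + 6*((q + O) + 0) = -30 + 6*((O + q) + 0) = -30 + 6*(O + q) = -30 + (6*O + 6*q) = -30 + 6*O + 6*q)
z = -59/5 (z = -2 + (-8/1 - 9/5) = -2 + (-8*1 - 9*1/5) = -2 + (-8 - 9/5) = -2 - 49/5 = -59/5 ≈ -11.800)
r(y) = 352/59 + 30*y/59 (r(y) = 8 - (-30 + 6*y + 6*1)/(-59/5) = 8 - (-30 + 6*y + 6)*(-5)/59 = 8 - (-24 + 6*y)*(-5)/59 = 8 - (120/59 - 30*y/59) = 8 + (-120/59 + 30*y/59) = 352/59 + 30*y/59)
-40 + 472*r(3) = -40 + 472*(352/59 + (30/59)*3) = -40 + 472*(352/59 + 90/59) = -40 + 472*(442/59) = -40 + 3536 = 3496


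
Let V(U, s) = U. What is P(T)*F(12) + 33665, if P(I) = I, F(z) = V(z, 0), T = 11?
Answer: 33797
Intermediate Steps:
F(z) = z
P(T)*F(12) + 33665 = 11*12 + 33665 = 132 + 33665 = 33797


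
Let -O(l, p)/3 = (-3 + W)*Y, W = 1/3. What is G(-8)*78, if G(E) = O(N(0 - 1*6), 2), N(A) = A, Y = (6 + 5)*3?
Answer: 20592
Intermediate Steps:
Y = 33 (Y = 11*3 = 33)
W = ⅓ ≈ 0.33333
O(l, p) = 264 (O(l, p) = -3*(-3 + ⅓)*33 = -(-8)*33 = -3*(-88) = 264)
G(E) = 264
G(-8)*78 = 264*78 = 20592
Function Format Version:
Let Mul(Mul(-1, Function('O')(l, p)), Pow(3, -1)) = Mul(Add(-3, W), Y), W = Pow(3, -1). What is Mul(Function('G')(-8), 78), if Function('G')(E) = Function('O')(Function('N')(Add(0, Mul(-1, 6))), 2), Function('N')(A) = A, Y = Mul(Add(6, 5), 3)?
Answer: 20592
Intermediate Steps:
Y = 33 (Y = Mul(11, 3) = 33)
W = Rational(1, 3) ≈ 0.33333
Function('O')(l, p) = 264 (Function('O')(l, p) = Mul(-3, Mul(Add(-3, Rational(1, 3)), 33)) = Mul(-3, Mul(Rational(-8, 3), 33)) = Mul(-3, -88) = 264)
Function('G')(E) = 264
Mul(Function('G')(-8), 78) = Mul(264, 78) = 20592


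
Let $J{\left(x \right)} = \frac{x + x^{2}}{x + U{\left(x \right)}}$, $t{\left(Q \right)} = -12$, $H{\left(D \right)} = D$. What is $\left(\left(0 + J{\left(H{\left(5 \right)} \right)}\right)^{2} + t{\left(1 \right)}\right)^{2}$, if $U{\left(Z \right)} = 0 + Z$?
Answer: $9$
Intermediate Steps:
$U{\left(Z \right)} = Z$
$J{\left(x \right)} = \frac{x + x^{2}}{2 x}$ ($J{\left(x \right)} = \frac{x + x^{2}}{x + x} = \frac{x + x^{2}}{2 x}$)
$\left(\left(0 + J{\left(H{\left(5 \right)} \right)}\right)^{2} + t{\left(1 \right)}\right)^{2} = \left(\left(0 + \left(\frac{1}{2} + \frac{1}{2} \cdot 5\right)\right)^{2} - 12\right)^{2} = \left(\left(0 + \left(\frac{1}{2} + \frac{5}{2}\right)\right)^{2} - 12\right)^{2} = \left(\left(0 + 3\right)^{2} - 12\right)^{2} = \left(3^{2} - 12\right)^{2} = \left(9 - 12\right)^{2} = \left(-3\right)^{2} = 9$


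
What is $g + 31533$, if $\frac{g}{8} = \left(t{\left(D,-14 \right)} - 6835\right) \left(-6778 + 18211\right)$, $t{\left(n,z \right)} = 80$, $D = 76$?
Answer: $-617807787$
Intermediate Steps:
$g = -617839320$ ($g = 8 \left(80 - 6835\right) \left(-6778 + 18211\right) = 8 \left(\left(-6755\right) 11433\right) = 8 \left(-77229915\right) = -617839320$)
$g + 31533 = -617839320 + 31533 = -617807787$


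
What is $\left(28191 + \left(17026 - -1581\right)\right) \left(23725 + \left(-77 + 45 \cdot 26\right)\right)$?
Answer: $1161432764$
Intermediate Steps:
$\left(28191 + \left(17026 - -1581\right)\right) \left(23725 + \left(-77 + 45 \cdot 26\right)\right) = \left(28191 + \left(17026 + 1581\right)\right) \left(23725 + \left(-77 + 1170\right)\right) = \left(28191 + 18607\right) \left(23725 + 1093\right) = 46798 \cdot 24818 = 1161432764$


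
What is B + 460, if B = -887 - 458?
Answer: -885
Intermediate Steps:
B = -1345
B + 460 = -1345 + 460 = -885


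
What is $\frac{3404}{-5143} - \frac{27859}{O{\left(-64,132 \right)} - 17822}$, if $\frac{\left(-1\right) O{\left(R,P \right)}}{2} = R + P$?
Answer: $\frac{2220265}{2496162} \approx 0.88947$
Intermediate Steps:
$O{\left(R,P \right)} = - 2 P - 2 R$ ($O{\left(R,P \right)} = - 2 \left(R + P\right) = - 2 \left(P + R\right) = - 2 P - 2 R$)
$\frac{3404}{-5143} - \frac{27859}{O{\left(-64,132 \right)} - 17822} = \frac{3404}{-5143} - \frac{27859}{\left(\left(-2\right) 132 - -128\right) - 17822} = 3404 \left(- \frac{1}{5143}\right) - \frac{27859}{\left(-264 + 128\right) - 17822} = - \frac{92}{139} - \frac{27859}{-136 - 17822} = - \frac{92}{139} - \frac{27859}{-17958} = - \frac{92}{139} - - \frac{27859}{17958} = - \frac{92}{139} + \frac{27859}{17958} = \frac{2220265}{2496162}$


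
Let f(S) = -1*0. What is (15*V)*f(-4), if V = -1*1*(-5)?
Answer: 0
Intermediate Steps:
f(S) = 0
V = 5 (V = -1*(-5) = 5)
(15*V)*f(-4) = (15*5)*0 = 75*0 = 0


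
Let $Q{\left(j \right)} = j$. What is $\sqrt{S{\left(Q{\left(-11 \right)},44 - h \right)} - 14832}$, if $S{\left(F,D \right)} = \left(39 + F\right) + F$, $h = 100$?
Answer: $i \sqrt{14815} \approx 121.72 i$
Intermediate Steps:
$S{\left(F,D \right)} = 39 + 2 F$
$\sqrt{S{\left(Q{\left(-11 \right)},44 - h \right)} - 14832} = \sqrt{\left(39 + 2 \left(-11\right)\right) - 14832} = \sqrt{\left(39 - 22\right) - 14832} = \sqrt{17 - 14832} = \sqrt{-14815} = i \sqrt{14815}$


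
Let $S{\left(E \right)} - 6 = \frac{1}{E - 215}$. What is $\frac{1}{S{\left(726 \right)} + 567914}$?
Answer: $\frac{511}{290207121} \approx 1.7608 \cdot 10^{-6}$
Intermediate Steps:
$S{\left(E \right)} = 6 + \frac{1}{-215 + E}$ ($S{\left(E \right)} = 6 + \frac{1}{E - 215} = 6 + \frac{1}{-215 + E}$)
$\frac{1}{S{\left(726 \right)} + 567914} = \frac{1}{\frac{-1289 + 6 \cdot 726}{-215 + 726} + 567914} = \frac{1}{\frac{-1289 + 4356}{511} + 567914} = \frac{1}{\frac{1}{511} \cdot 3067 + 567914} = \frac{1}{\frac{3067}{511} + 567914} = \frac{1}{\frac{290207121}{511}} = \frac{511}{290207121}$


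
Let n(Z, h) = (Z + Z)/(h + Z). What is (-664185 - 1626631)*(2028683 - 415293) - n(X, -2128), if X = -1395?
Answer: -13020936223246310/3523 ≈ -3.6960e+12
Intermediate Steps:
n(Z, h) = 2*Z/(Z + h) (n(Z, h) = (2*Z)/(Z + h) = 2*Z/(Z + h))
(-664185 - 1626631)*(2028683 - 415293) - n(X, -2128) = (-664185 - 1626631)*(2028683 - 415293) - 2*(-1395)/(-1395 - 2128) = -2290816*1613390 - 2*(-1395)/(-3523) = -3695979626240 - 2*(-1395)*(-1)/3523 = -3695979626240 - 1*2790/3523 = -3695979626240 - 2790/3523 = -13020936223246310/3523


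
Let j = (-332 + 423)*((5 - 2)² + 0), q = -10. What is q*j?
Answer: -8190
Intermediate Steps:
j = 819 (j = 91*(3² + 0) = 91*(9 + 0) = 91*9 = 819)
q*j = -10*819 = -8190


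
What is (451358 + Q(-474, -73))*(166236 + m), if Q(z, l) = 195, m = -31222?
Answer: 60965976742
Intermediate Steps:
(451358 + Q(-474, -73))*(166236 + m) = (451358 + 195)*(166236 - 31222) = 451553*135014 = 60965976742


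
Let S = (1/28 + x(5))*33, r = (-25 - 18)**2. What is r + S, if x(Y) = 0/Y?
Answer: 51805/28 ≈ 1850.2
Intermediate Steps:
r = 1849 (r = (-43)**2 = 1849)
x(Y) = 0
S = 33/28 (S = (1/28 + 0)*33 = (1/28)*33 = 33/28 ≈ 1.1786)
r + S = 1849 + 33/28 = 51805/28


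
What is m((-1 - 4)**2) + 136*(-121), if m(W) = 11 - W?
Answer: -16470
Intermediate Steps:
m((-1 - 4)**2) + 136*(-121) = (11 - (-1 - 4)**2) + 136*(-121) = (11 - 1*(-5)**2) - 16456 = (11 - 1*25) - 16456 = (11 - 25) - 16456 = -14 - 16456 = -16470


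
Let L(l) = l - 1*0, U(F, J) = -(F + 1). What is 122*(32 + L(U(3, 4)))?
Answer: 3416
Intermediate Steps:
U(F, J) = -1 - F (U(F, J) = -(1 + F) = -1 - F)
L(l) = l (L(l) = l + 0 = l)
122*(32 + L(U(3, 4))) = 122*(32 + (-1 - 1*3)) = 122*(32 + (-1 - 3)) = 122*(32 - 4) = 122*28 = 3416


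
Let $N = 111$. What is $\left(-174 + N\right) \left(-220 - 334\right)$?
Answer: $34902$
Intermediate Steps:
$\left(-174 + N\right) \left(-220 - 334\right) = \left(-174 + 111\right) \left(-220 - 334\right) = \left(-63\right) \left(-554\right) = 34902$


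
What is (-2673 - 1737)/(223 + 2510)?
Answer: -1470/911 ≈ -1.6136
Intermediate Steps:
(-2673 - 1737)/(223 + 2510) = -4410/2733 = -4410*1/2733 = -1470/911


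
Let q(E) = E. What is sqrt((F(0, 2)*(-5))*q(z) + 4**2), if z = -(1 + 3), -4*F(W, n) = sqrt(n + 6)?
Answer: sqrt(16 - 10*sqrt(2)) ≈ 1.3630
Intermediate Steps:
F(W, n) = -sqrt(6 + n)/4 (F(W, n) = -sqrt(n + 6)/4 = -sqrt(6 + n)/4)
z = -4 (z = -1*4 = -4)
sqrt((F(0, 2)*(-5))*q(z) + 4**2) = sqrt((-sqrt(6 + 2)/4*(-5))*(-4) + 4**2) = sqrt((-sqrt(2)/2*(-5))*(-4) + 16) = sqrt((5*sqrt(2)/2)*(-4) + 16) = sqrt(-10*sqrt(2) + 16) = sqrt(16 - 10*sqrt(2))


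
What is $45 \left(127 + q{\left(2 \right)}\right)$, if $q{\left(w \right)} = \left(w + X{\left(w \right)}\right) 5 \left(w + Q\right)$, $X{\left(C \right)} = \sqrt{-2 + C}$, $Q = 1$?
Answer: $7065$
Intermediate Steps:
$q{\left(w \right)} = \left(1 + w\right) \left(5 w + 5 \sqrt{-2 + w}\right)$ ($q{\left(w \right)} = \left(w + \sqrt{-2 + w}\right) 5 \left(w + 1\right) = \left(5 w + 5 \sqrt{-2 + w}\right) \left(1 + w\right) = \left(1 + w\right) \left(5 w + 5 \sqrt{-2 + w}\right)$)
$45 \left(127 + q{\left(2 \right)}\right) = 45 \left(127 + \left(5 \cdot 2 + 5 \cdot 2^{2} + 5 \sqrt{-2 + 2} + 5 \cdot 2 \sqrt{-2 + 2}\right)\right) = 45 \left(127 + \left(10 + 5 \cdot 4 + 5 \sqrt{0} + 5 \cdot 2 \sqrt{0}\right)\right) = 45 \left(127 + \left(10 + 20 + 5 \cdot 0 + 5 \cdot 2 \cdot 0\right)\right) = 45 \left(127 + \left(10 + 20 + 0 + 0\right)\right) = 45 \left(127 + 30\right) = 45 \cdot 157 = 7065$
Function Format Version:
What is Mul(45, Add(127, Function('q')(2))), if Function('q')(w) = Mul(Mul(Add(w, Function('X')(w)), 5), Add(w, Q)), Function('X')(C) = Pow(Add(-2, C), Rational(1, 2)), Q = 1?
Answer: 7065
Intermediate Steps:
Function('q')(w) = Mul(Add(1, w), Add(Mul(5, w), Mul(5, Pow(Add(-2, w), Rational(1, 2))))) (Function('q')(w) = Mul(Mul(Add(w, Pow(Add(-2, w), Rational(1, 2))), 5), Add(w, 1)) = Mul(Add(Mul(5, w), Mul(5, Pow(Add(-2, w), Rational(1, 2)))), Add(1, w)) = Mul(Add(1, w), Add(Mul(5, w), Mul(5, Pow(Add(-2, w), Rational(1, 2))))))
Mul(45, Add(127, Function('q')(2))) = Mul(45, Add(127, Add(Mul(5, 2), Mul(5, Pow(2, 2)), Mul(5, Pow(Add(-2, 2), Rational(1, 2))), Mul(5, 2, Pow(Add(-2, 2), Rational(1, 2)))))) = Mul(45, Add(127, Add(10, Mul(5, 4), Mul(5, Pow(0, Rational(1, 2))), Mul(5, 2, Pow(0, Rational(1, 2)))))) = Mul(45, Add(127, Add(10, 20, Mul(5, 0), Mul(5, 2, 0)))) = Mul(45, Add(127, Add(10, 20, 0, 0))) = Mul(45, Add(127, 30)) = Mul(45, 157) = 7065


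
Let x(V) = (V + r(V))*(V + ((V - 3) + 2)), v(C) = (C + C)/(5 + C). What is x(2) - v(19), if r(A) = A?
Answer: 125/12 ≈ 10.417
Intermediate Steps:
v(C) = 2*C/(5 + C) (v(C) = (2*C)/(5 + C) = 2*C/(5 + C))
x(V) = 2*V*(-1 + 2*V) (x(V) = (V + V)*(V + ((V - 3) + 2)) = (2*V)*(V + ((-3 + V) + 2)) = (2*V)*(V + (-1 + V)) = (2*V)*(-1 + 2*V) = 2*V*(-1 + 2*V))
x(2) - v(19) = 2*2*(-1 + 2*2) - 2*19/(5 + 19) = 2*2*(-1 + 4) - 2*19/24 = 2*2*3 - 2*19/24 = 12 - 1*19/12 = 12 - 19/12 = 125/12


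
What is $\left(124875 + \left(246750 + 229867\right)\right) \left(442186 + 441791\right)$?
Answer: $531705093684$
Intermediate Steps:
$\left(124875 + \left(246750 + 229867\right)\right) \left(442186 + 441791\right) = \left(124875 + 476617\right) 883977 = 601492 \cdot 883977 = 531705093684$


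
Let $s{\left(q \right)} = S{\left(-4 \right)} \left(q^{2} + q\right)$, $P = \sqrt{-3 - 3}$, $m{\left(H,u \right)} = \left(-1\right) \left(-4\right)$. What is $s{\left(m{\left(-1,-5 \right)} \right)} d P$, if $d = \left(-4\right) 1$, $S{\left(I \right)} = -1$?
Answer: $80 i \sqrt{6} \approx 195.96 i$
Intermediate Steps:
$m{\left(H,u \right)} = 4$
$P = i \sqrt{6}$ ($P = \sqrt{-6} = i \sqrt{6} \approx 2.4495 i$)
$d = -4$
$s{\left(q \right)} = - q - q^{2}$ ($s{\left(q \right)} = - (q^{2} + q) = - (q + q^{2}) = - q - q^{2}$)
$s{\left(m{\left(-1,-5 \right)} \right)} d P = \left(-1\right) 4 \left(1 + 4\right) \left(-4\right) i \sqrt{6} = \left(-1\right) 4 \cdot 5 \left(-4\right) i \sqrt{6} = \left(-20\right) \left(-4\right) i \sqrt{6} = 80 i \sqrt{6}$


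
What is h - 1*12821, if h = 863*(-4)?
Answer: -16273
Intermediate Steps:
h = -3452
h - 1*12821 = -3452 - 1*12821 = -3452 - 12821 = -16273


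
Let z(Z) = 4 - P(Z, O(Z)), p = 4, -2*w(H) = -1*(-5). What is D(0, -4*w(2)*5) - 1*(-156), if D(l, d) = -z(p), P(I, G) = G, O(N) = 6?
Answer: 158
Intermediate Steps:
w(H) = -5/2 (w(H) = -(-1)*(-5)/2 = -1/2*5 = -5/2)
z(Z) = -2 (z(Z) = 4 - 1*6 = 4 - 6 = -2)
D(l, d) = 2 (D(l, d) = -1*(-2) = 2)
D(0, -4*w(2)*5) - 1*(-156) = 2 - 1*(-156) = 2 + 156 = 158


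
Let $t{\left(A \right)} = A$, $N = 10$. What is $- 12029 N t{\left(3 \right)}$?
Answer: $-360870$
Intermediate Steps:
$- 12029 N t{\left(3 \right)} = - 12029 \cdot 10 \cdot 3 = \left(-12029\right) 30 = -360870$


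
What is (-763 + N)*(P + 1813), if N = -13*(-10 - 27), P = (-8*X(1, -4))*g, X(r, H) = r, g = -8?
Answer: -529314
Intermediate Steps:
P = 64 (P = -8*1*(-8) = -8*(-8) = 64)
N = 481 (N = -13*(-37) = 481)
(-763 + N)*(P + 1813) = (-763 + 481)*(64 + 1813) = -282*1877 = -529314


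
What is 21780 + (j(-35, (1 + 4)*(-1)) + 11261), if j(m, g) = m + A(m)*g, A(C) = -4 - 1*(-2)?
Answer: 33016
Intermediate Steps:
A(C) = -2 (A(C) = -4 + 2 = -2)
j(m, g) = m - 2*g
21780 + (j(-35, (1 + 4)*(-1)) + 11261) = 21780 + ((-35 - 2*(1 + 4)*(-1)) + 11261) = 21780 + ((-35 - 10*(-1)) + 11261) = 21780 + ((-35 - 2*(-5)) + 11261) = 21780 + ((-35 + 10) + 11261) = 21780 + (-25 + 11261) = 21780 + 11236 = 33016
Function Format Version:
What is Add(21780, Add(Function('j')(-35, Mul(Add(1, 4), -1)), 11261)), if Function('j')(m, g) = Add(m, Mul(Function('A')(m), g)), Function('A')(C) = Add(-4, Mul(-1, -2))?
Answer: 33016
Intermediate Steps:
Function('A')(C) = -2 (Function('A')(C) = Add(-4, 2) = -2)
Function('j')(m, g) = Add(m, Mul(-2, g))
Add(21780, Add(Function('j')(-35, Mul(Add(1, 4), -1)), 11261)) = Add(21780, Add(Add(-35, Mul(-2, Mul(Add(1, 4), -1))), 11261)) = Add(21780, Add(Add(-35, Mul(-2, Mul(5, -1))), 11261)) = Add(21780, Add(Add(-35, Mul(-2, -5)), 11261)) = Add(21780, Add(Add(-35, 10), 11261)) = Add(21780, Add(-25, 11261)) = Add(21780, 11236) = 33016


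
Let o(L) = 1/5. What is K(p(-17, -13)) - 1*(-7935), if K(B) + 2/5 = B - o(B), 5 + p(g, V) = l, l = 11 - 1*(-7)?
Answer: 39737/5 ≈ 7947.4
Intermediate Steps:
o(L) = ⅕
l = 18 (l = 11 + 7 = 18)
p(g, V) = 13 (p(g, V) = -5 + 18 = 13)
K(B) = -⅗ + B (K(B) = -⅖ + (B - 1*⅕) = -⅖ + (B - ⅕) = -⅖ + (-⅕ + B) = -⅗ + B)
K(p(-17, -13)) - 1*(-7935) = (-⅗ + 13) - 1*(-7935) = 62/5 + 7935 = 39737/5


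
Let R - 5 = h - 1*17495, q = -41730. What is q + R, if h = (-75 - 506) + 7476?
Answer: -52325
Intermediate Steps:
h = 6895 (h = -581 + 7476 = 6895)
R = -10595 (R = 5 + (6895 - 1*17495) = 5 + (6895 - 17495) = 5 - 10600 = -10595)
q + R = -41730 - 10595 = -52325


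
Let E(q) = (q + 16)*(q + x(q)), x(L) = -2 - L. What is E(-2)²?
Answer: 784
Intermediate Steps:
E(q) = -32 - 2*q (E(q) = (q + 16)*(q + (-2 - q)) = (16 + q)*(-2) = -32 - 2*q)
E(-2)² = (-32 - 2*(-2))² = (-32 + 4)² = (-28)² = 784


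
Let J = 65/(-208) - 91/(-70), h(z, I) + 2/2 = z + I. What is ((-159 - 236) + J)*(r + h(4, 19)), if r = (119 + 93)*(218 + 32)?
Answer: -835653231/40 ≈ -2.0891e+7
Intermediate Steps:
h(z, I) = -1 + I + z (h(z, I) = -1 + (z + I) = -1 + (I + z) = -1 + I + z)
J = 79/80 (J = 65*(-1/208) - 91*(-1/70) = -5/16 + 13/10 = 79/80 ≈ 0.98750)
r = 53000 (r = 212*250 = 53000)
((-159 - 236) + J)*(r + h(4, 19)) = ((-159 - 236) + 79/80)*(53000 + (-1 + 19 + 4)) = (-395 + 79/80)*(53000 + 22) = -31521/80*53022 = -835653231/40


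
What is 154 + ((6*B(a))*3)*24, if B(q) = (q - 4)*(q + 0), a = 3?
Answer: -1142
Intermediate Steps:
B(q) = q*(-4 + q) (B(q) = (-4 + q)*q = q*(-4 + q))
154 + ((6*B(a))*3)*24 = 154 + ((6*(3*(-4 + 3)))*3)*24 = 154 + ((6*(3*(-1)))*3)*24 = 154 + ((6*(-3))*3)*24 = 154 - 18*3*24 = 154 - 54*24 = 154 - 1296 = -1142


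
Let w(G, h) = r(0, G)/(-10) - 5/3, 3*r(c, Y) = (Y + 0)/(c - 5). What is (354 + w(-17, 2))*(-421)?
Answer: -7414231/50 ≈ -1.4828e+5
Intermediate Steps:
r(c, Y) = Y/(3*(-5 + c)) (r(c, Y) = ((Y + 0)/(c - 5))/3 = (Y/(-5 + c))/3 = Y/(3*(-5 + c)))
w(G, h) = -5/3 + G/150 (w(G, h) = (G/(3*(-5 + 0)))/(-10) - 5/3 = ((⅓)*G/(-5))*(-⅒) - 5*⅓ = ((⅓)*G*(-⅕))*(-⅒) - 5/3 = -G/15*(-⅒) - 5/3 = G/150 - 5/3 = -5/3 + G/150)
(354 + w(-17, 2))*(-421) = (354 + (-5/3 + (1/150)*(-17)))*(-421) = (354 + (-5/3 - 17/150))*(-421) = (354 - 89/50)*(-421) = (17611/50)*(-421) = -7414231/50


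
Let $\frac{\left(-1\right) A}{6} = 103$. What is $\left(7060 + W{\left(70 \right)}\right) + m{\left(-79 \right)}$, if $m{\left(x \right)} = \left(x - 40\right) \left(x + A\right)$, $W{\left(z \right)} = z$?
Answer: $90073$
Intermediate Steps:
$A = -618$ ($A = \left(-6\right) 103 = -618$)
$m{\left(x \right)} = \left(-618 + x\right) \left(-40 + x\right)$ ($m{\left(x \right)} = \left(x - 40\right) \left(x - 618\right) = \left(-40 + x\right) \left(-618 + x\right) = \left(-618 + x\right) \left(-40 + x\right)$)
$\left(7060 + W{\left(70 \right)}\right) + m{\left(-79 \right)} = \left(7060 + 70\right) + \left(24720 + \left(-79\right)^{2} - -51982\right) = 7130 + \left(24720 + 6241 + 51982\right) = 7130 + 82943 = 90073$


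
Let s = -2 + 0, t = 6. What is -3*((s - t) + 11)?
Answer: -9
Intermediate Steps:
s = -2
-3*((s - t) + 11) = -3*((-2 - 1*6) + 11) = -3*((-2 - 6) + 11) = -3*(-8 + 11) = -3*3 = -9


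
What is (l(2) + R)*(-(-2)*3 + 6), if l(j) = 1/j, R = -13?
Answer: -150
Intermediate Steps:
l(j) = 1/j
(l(2) + R)*(-(-2)*3 + 6) = (1/2 - 13)*(-(-2)*3 + 6) = (½ - 13)*(-2*(-3) + 6) = -25*(6 + 6)/2 = -25/2*12 = -150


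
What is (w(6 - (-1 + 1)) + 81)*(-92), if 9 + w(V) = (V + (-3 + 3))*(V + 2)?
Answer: -11040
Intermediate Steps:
w(V) = -9 + V*(2 + V) (w(V) = -9 + (V + (-3 + 3))*(V + 2) = -9 + (V + 0)*(2 + V) = -9 + V*(2 + V))
(w(6 - (-1 + 1)) + 81)*(-92) = ((-9 + (6 - (-1 + 1))² + 2*(6 - (-1 + 1))) + 81)*(-92) = ((-9 + (6 - 1*0)² + 2*(6 - 1*0)) + 81)*(-92) = ((-9 + (6 + 0)² + 2*(6 + 0)) + 81)*(-92) = ((-9 + 6² + 2*6) + 81)*(-92) = ((-9 + 36 + 12) + 81)*(-92) = (39 + 81)*(-92) = 120*(-92) = -11040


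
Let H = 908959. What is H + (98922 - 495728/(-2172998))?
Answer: 1095061946483/1086499 ≈ 1.0079e+6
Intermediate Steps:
H + (98922 - 495728/(-2172998)) = 908959 + (98922 - 495728/(-2172998)) = 908959 + (98922 - 495728*(-1/2172998)) = 908959 + (98922 + 247864/1086499) = 908959 + 107478901942/1086499 = 1095061946483/1086499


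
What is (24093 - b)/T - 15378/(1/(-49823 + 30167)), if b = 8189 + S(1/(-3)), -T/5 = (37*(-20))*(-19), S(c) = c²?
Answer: 38249241722093/126540 ≈ 3.0227e+8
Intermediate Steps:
T = -70300 (T = -5*37*(-20)*(-19) = -(-3700)*(-19) = -5*14060 = -70300)
b = 73702/9 (b = 8189 + (1/(-3))² = 8189 + (-⅓)² = 8189 + ⅑ = 73702/9 ≈ 8189.1)
(24093 - b)/T - 15378/(1/(-49823 + 30167)) = (24093 - 1*73702/9)/(-70300) - 15378/(1/(-49823 + 30167)) = (24093 - 73702/9)*(-1/70300) - 15378/(1/(-19656)) = (143135/9)*(-1/70300) - 15378/(-1/19656) = -28627/126540 - 15378*(-19656) = -28627/126540 + 302269968 = 38249241722093/126540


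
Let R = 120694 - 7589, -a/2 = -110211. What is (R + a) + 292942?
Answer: 626469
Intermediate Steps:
a = 220422 (a = -2*(-110211) = 220422)
R = 113105
(R + a) + 292942 = (113105 + 220422) + 292942 = 333527 + 292942 = 626469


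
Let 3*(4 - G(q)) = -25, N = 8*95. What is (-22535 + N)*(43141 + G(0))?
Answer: -2818991500/3 ≈ -9.3966e+8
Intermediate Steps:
N = 760
G(q) = 37/3 (G(q) = 4 - 1/3*(-25) = 4 + 25/3 = 37/3)
(-22535 + N)*(43141 + G(0)) = (-22535 + 760)*(43141 + 37/3) = -21775*129460/3 = -2818991500/3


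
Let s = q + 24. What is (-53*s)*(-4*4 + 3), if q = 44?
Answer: 46852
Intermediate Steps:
s = 68 (s = 44 + 24 = 68)
(-53*s)*(-4*4 + 3) = (-53*68)*(-4*4 + 3) = -3604*(-16 + 3) = -3604*(-13) = 46852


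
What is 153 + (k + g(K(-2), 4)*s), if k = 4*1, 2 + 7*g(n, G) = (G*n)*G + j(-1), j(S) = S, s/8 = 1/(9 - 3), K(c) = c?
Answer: 451/3 ≈ 150.33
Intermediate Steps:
s = 4/3 (s = 8/(9 - 3) = 8/6 = 8*(⅙) = 4/3 ≈ 1.3333)
g(n, G) = -3/7 + n*G²/7 (g(n, G) = -2/7 + ((G*n)*G - 1)/7 = -2/7 + (n*G² - 1)/7 = -2/7 + (-1 + n*G²)/7 = -2/7 + (-⅐ + n*G²/7) = -3/7 + n*G²/7)
k = 4
153 + (k + g(K(-2), 4)*s) = 153 + (4 + (-3/7 + (⅐)*(-2)*4²)*(4/3)) = 153 + (4 + (-3/7 + (⅐)*(-2)*16)*(4/3)) = 153 + (4 + (-3/7 - 32/7)*(4/3)) = 153 + (4 - 5*4/3) = 153 + (4 - 20/3) = 153 - 8/3 = 451/3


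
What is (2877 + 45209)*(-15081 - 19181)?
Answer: -1647522532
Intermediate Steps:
(2877 + 45209)*(-15081 - 19181) = 48086*(-34262) = -1647522532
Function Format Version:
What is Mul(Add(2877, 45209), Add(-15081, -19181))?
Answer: -1647522532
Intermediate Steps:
Mul(Add(2877, 45209), Add(-15081, -19181)) = Mul(48086, -34262) = -1647522532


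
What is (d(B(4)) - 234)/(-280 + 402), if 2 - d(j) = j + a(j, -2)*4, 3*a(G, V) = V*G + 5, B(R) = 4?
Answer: -116/61 ≈ -1.9016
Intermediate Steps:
a(G, V) = 5/3 + G*V/3 (a(G, V) = (V*G + 5)/3 = (G*V + 5)/3 = (5 + G*V)/3 = 5/3 + G*V/3)
d(j) = -14/3 + 5*j/3 (d(j) = 2 - (j + (5/3 + (⅓)*j*(-2))*4) = 2 - (j + (5/3 - 2*j/3)*4) = 2 - (j + (20/3 - 8*j/3)) = 2 - (20/3 - 5*j/3) = 2 + (-20/3 + 5*j/3) = -14/3 + 5*j/3)
(d(B(4)) - 234)/(-280 + 402) = ((-14/3 + (5/3)*4) - 234)/(-280 + 402) = ((-14/3 + 20/3) - 234)/122 = (2 - 234)*(1/122) = -232*1/122 = -116/61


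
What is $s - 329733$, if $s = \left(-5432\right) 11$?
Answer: $-389485$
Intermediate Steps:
$s = -59752$
$s - 329733 = -59752 - 329733 = -389485$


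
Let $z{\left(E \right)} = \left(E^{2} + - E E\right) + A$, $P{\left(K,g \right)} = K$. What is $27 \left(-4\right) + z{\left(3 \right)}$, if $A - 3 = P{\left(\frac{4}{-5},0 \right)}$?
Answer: $- \frac{529}{5} \approx -105.8$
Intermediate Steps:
$A = \frac{11}{5}$ ($A = 3 + \frac{4}{-5} = 3 + 4 \left(- \frac{1}{5}\right) = 3 - \frac{4}{5} = \frac{11}{5} \approx 2.2$)
$z{\left(E \right)} = \frac{11}{5}$ ($z{\left(E \right)} = \left(E^{2} + - E E\right) + \frac{11}{5} = \left(E^{2} - E^{2}\right) + \frac{11}{5} = 0 + \frac{11}{5} = \frac{11}{5}$)
$27 \left(-4\right) + z{\left(3 \right)} = 27 \left(-4\right) + \frac{11}{5} = -108 + \frac{11}{5} = - \frac{529}{5}$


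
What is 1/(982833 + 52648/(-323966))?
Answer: 161983/159202211515 ≈ 1.0175e-6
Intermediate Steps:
1/(982833 + 52648/(-323966)) = 1/(982833 + 52648*(-1/323966)) = 1/(982833 - 26324/161983) = 1/(159202211515/161983) = 161983/159202211515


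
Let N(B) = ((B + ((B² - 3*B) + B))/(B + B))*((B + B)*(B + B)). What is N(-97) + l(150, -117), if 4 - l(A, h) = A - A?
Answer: -1844160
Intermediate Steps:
l(A, h) = 4 (l(A, h) = 4 - (A - A) = 4 - 1*0 = 4 + 0 = 4)
N(B) = 2*B*(B² - B) (N(B) = ((B + (B² - 2*B))/((2*B)))*((2*B)*(2*B)) = ((B² - B)*(1/(2*B)))*(4*B²) = ((B² - B)/(2*B))*(4*B²) = 2*B*(B² - B))
N(-97) + l(150, -117) = 2*(-97)²*(-1 - 97) + 4 = 2*9409*(-98) + 4 = -1844164 + 4 = -1844160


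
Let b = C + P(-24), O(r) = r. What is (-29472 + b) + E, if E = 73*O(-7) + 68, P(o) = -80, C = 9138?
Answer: -20857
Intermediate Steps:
b = 9058 (b = 9138 - 80 = 9058)
E = -443 (E = 73*(-7) + 68 = -511 + 68 = -443)
(-29472 + b) + E = (-29472 + 9058) - 443 = -20414 - 443 = -20857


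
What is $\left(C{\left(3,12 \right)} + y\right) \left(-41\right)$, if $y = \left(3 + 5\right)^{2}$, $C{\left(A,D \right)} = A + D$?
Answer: $-3239$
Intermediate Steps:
$y = 64$ ($y = 8^{2} = 64$)
$\left(C{\left(3,12 \right)} + y\right) \left(-41\right) = \left(\left(3 + 12\right) + 64\right) \left(-41\right) = \left(15 + 64\right) \left(-41\right) = 79 \left(-41\right) = -3239$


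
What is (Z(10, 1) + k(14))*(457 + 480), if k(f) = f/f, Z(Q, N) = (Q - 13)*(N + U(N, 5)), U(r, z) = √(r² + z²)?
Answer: -1874 - 2811*√26 ≈ -16207.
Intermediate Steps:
Z(Q, N) = (-13 + Q)*(N + √(25 + N²)) (Z(Q, N) = (Q - 13)*(N + √(N² + 5²)) = (-13 + Q)*(N + √(N² + 25)) = (-13 + Q)*(N + √(25 + N²)))
k(f) = 1
(Z(10, 1) + k(14))*(457 + 480) = ((-13*1 - 13*√(25 + 1²) + 1*10 + 10*√(25 + 1²)) + 1)*(457 + 480) = ((-13 - 13*√(25 + 1) + 10 + 10*√(25 + 1)) + 1)*937 = ((-13 - 13*√26 + 10 + 10*√26) + 1)*937 = ((-3 - 3*√26) + 1)*937 = (-2 - 3*√26)*937 = -1874 - 2811*√26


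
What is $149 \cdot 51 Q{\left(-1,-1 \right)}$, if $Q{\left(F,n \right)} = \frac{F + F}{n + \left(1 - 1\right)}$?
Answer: $15198$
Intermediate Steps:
$Q{\left(F,n \right)} = \frac{2 F}{n}$ ($Q{\left(F,n \right)} = \frac{2 F}{n + \left(1 - 1\right)} = \frac{2 F}{n + 0} = \frac{2 F}{n}$)
$149 \cdot 51 Q{\left(-1,-1 \right)} = 149 \cdot 51 \cdot 2 \left(-1\right) \frac{1}{-1} = 7599 \cdot 2 \left(-1\right) \left(-1\right) = 7599 \cdot 2 = 15198$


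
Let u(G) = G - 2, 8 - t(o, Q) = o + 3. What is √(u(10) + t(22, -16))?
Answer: 3*I ≈ 3.0*I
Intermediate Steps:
t(o, Q) = 5 - o (t(o, Q) = 8 - (o + 3) = 8 - (3 + o) = 8 + (-3 - o) = 5 - o)
u(G) = -2 + G
√(u(10) + t(22, -16)) = √((-2 + 10) + (5 - 1*22)) = √(8 + (5 - 22)) = √(8 - 17) = √(-9) = 3*I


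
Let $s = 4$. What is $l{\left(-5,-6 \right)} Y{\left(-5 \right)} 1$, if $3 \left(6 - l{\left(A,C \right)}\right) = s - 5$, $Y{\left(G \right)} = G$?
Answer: $- \frac{95}{3} \approx -31.667$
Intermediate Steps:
$l{\left(A,C \right)} = \frac{19}{3}$ ($l{\left(A,C \right)} = 6 - \frac{4 - 5}{3} = 6 - - \frac{1}{3} = 6 + \frac{1}{3} = \frac{19}{3}$)
$l{\left(-5,-6 \right)} Y{\left(-5 \right)} 1 = \frac{19}{3} \left(-5\right) 1 = \left(- \frac{95}{3}\right) 1 = - \frac{95}{3}$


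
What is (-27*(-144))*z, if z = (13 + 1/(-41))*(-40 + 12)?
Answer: -57915648/41 ≈ -1.4126e+6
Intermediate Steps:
z = -14896/41 (z = (13 - 1/41)*(-28) = (532/41)*(-28) = -14896/41 ≈ -363.32)
(-27*(-144))*z = -27*(-144)*(-14896/41) = 3888*(-14896/41) = -57915648/41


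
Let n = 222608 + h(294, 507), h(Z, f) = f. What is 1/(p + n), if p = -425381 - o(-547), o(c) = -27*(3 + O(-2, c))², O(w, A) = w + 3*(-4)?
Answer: -1/198999 ≈ -5.0251e-6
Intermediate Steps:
O(w, A) = -12 + w (O(w, A) = w - 12 = -12 + w)
o(c) = -3267 (o(c) = -27*(3 + (-12 - 2))² = -27*(3 - 14)² = -27*(-11)² = -27*121 = -3267)
n = 223115 (n = 222608 + 507 = 223115)
p = -422114 (p = -425381 - 1*(-3267) = -425381 + 3267 = -422114)
1/(p + n) = 1/(-422114 + 223115) = 1/(-198999) = -1/198999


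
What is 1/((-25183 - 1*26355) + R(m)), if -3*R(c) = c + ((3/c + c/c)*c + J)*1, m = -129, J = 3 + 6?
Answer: -1/51456 ≈ -1.9434e-5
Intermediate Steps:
J = 9
R(c) = -3 - c/3 - c*(1 + 3/c)/3 (R(c) = -(c + ((3/c + c/c)*c + 9)*1)/3 = -(c + ((3/c + 1)*c + 9)*1)/3 = -(c + ((1 + 3/c)*c + 9)*1)/3 = -(c + (c*(1 + 3/c) + 9)*1)/3 = -(c + (9 + c*(1 + 3/c))*1)/3 = -(c + (9 + c*(1 + 3/c)))/3 = -(9 + c + c*(1 + 3/c))/3 = -3 - c/3 - c*(1 + 3/c)/3)
1/((-25183 - 1*26355) + R(m)) = 1/((-25183 - 1*26355) + (-4 - ⅔*(-129))) = 1/((-25183 - 26355) + (-4 + 86)) = 1/(-51538 + 82) = 1/(-51456) = -1/51456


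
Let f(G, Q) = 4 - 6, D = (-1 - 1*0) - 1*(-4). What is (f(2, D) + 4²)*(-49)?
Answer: -686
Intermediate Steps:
D = 3 (D = (-1 + 0) + 4 = -1 + 4 = 3)
f(G, Q) = -2
(f(2, D) + 4²)*(-49) = (-2 + 4²)*(-49) = (-2 + 16)*(-49) = 14*(-49) = -686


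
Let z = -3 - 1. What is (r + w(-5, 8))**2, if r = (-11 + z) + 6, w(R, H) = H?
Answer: 1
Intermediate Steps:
z = -4
r = -9 (r = (-11 - 4) + 6 = -15 + 6 = -9)
(r + w(-5, 8))**2 = (-9 + 8)**2 = (-1)**2 = 1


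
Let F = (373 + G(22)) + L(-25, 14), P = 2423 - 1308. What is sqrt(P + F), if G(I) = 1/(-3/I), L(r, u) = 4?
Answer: sqrt(13362)/3 ≈ 38.531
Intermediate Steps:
G(I) = -I/3
P = 1115
F = 1109/3 (F = (373 - 1/3*22) + 4 = (373 - 22/3) + 4 = 1097/3 + 4 = 1109/3 ≈ 369.67)
sqrt(P + F) = sqrt(1115 + 1109/3) = sqrt(4454/3) = sqrt(13362)/3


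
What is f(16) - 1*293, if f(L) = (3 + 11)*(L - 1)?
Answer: -83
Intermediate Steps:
f(L) = -14 + 14*L (f(L) = 14*(-1 + L) = -14 + 14*L)
f(16) - 1*293 = (-14 + 14*16) - 1*293 = (-14 + 224) - 293 = 210 - 293 = -83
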